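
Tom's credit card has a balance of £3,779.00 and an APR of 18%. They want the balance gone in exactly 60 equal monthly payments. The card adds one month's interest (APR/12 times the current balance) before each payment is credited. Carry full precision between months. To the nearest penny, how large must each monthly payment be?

£95.96

Monthly rate r = 18%/12 = 1.5% = 0.015.
Level-payment amortization: P = B₀·r / (1 − (1+r)^(−n)) = 3779.00·0.015 / (1 − 1.015^(−60)).
Denominator 1 − (1+r)^(−60) = 0.590704033.
P = 56.685 / 0.590704033 ≈ 95.96.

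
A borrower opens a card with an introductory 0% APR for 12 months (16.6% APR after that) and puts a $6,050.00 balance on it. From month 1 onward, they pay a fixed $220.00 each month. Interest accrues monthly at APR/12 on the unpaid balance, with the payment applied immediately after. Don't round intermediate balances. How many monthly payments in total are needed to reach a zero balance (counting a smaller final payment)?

Promo months 1–12 at r₀ = 0%/12 = 0; months 13+ at r₁ = 16.6%/12 = 0.0138333.
After month 12 (no interest yet): B = $6,050.00 − 12·$220.00 = $3,410.00.
Then at r₁ with $220.00/mo: n₂ = −ln(1 − r₁·B/P)/ln(1+r₁) ≈ 17.57 → 18 more payments.

30 payments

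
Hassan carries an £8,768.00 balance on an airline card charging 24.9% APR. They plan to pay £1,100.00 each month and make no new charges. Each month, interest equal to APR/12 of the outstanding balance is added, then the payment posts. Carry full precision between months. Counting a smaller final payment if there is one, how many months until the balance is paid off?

Monthly rate r = 24.9%/12 = 2.075% = 0.02075.
Recurrence: B ← B·(1+r) − £1,100.00.
Month 1: interest £181.94; balance after payment £7,849.94.
Month 2: interest £162.89; balance after payment £6,912.82.
Closed form: n = −ln(1 − rB₀/P)/ln(1+r) = −ln(0.8346)/ln(1.02075) ≈ 8.803, so the balance reaches zero during payment 9.

9 months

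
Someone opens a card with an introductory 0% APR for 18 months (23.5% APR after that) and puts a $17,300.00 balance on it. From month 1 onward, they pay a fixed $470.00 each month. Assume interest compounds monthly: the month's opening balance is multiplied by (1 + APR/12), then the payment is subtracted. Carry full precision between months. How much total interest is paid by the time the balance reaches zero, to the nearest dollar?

Promo months 1–18 at r₀ = 0%/12 = 0; months 19+ at r₁ = 23.5%/12 = 0.0195833.
After month 18 (no interest yet): B = $17,300.00 − 18·$470.00 = $8,840.00.
Then at r₁ with $470.00/mo: n₂ = −ln(1 − r₁·B/P)/ln(1+r₁) ≈ 23.69 → 24 more payments.
Total paid = 41·$470.00 + $324.03 = $19,594.03; interest = $19,594.03 − $17,300.00 = $2,294.03.

$2,294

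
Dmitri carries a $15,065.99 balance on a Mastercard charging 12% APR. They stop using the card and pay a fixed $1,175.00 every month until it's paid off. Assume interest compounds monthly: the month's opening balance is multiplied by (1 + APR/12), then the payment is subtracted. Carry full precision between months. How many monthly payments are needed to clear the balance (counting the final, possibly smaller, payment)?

14 payments

Monthly rate r = 12%/12 = 1% = 0.01.
Recurrence: B ← B·(1+r) − $1,175.00.
Month 1: interest $150.66; balance after payment $14,041.65.
Month 2: interest $140.42; balance after payment $13,007.07.
Closed form: n = −ln(1 − rB₀/P)/ln(1+r) = −ln(0.87178)/ln(1.01) ≈ 13.790, so the balance reaches zero during payment 14.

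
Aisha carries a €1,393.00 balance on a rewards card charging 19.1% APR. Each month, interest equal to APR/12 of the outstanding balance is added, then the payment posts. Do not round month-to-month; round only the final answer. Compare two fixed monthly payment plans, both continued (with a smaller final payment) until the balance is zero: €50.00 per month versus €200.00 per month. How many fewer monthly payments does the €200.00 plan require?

30 fewer payments

Monthly rate r = 19.1%/12 = 1.59167% = 0.0159167.
At €50.00/mo: n = ⌈−ln(1 − rB₀/P)/ln(1+r)⌉ = 38 payments (last €5.42); total interest = total paid − €1,393.00 = €462.42.
At €200.00/mo: 8 payments (last €88.55); total interest €95.55.
Payments saved = 38 − 8 = 30.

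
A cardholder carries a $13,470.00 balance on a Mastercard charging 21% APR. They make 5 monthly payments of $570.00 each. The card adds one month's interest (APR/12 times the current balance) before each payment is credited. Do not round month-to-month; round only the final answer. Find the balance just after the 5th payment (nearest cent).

Monthly rate r = 21%/12 = 1.75% = 0.0175.
Each month: B ← B·(1+r) − $570.00.
Month 1: interest $235.73; balance after payment $13,135.73.
Month 2: interest $229.88; balance after payment $12,795.60.
Month 3: interest $223.92; balance after payment $12,449.52.
Month 4: interest $217.87; balance after payment $12,097.39.
Month 5: interest $211.70; balance after payment $11,739.09.

$11,739.09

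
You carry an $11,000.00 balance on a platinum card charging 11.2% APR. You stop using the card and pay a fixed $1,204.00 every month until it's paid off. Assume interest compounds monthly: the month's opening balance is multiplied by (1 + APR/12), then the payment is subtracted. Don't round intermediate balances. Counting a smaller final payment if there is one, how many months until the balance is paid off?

10 payments

Monthly rate r = 11.2%/12 = 0.933333% = 0.00933333.
Recurrence: B ← B·(1+r) − $1,204.00.
Month 1: interest $102.67; balance after payment $9,898.67.
Month 2: interest $92.39; balance after payment $8,787.05.
Closed form: n = −ln(1 − rB₀/P)/ln(1+r) = −ln(0.91473)/ln(1.00933) ≈ 9.594, so the balance reaches zero during payment 10.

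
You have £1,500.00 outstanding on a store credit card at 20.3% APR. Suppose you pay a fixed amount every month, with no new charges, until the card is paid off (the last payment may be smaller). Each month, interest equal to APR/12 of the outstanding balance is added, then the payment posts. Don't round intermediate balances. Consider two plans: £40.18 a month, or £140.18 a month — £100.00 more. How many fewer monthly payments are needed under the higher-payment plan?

Monthly rate r = 20.3%/12 = 1.69167% = 0.0169167.
At £40.18/mo: n = ⌈−ln(1 − rB₀/P)/ln(1+r)⌉ = 60 payments (last £20.85); total interest = total paid − £1,500.00 = £891.47.
At £140.18/mo: 12 payments (last £126.83); total interest £168.81.
Payments saved = 60 − 12 = 48.

48 fewer payments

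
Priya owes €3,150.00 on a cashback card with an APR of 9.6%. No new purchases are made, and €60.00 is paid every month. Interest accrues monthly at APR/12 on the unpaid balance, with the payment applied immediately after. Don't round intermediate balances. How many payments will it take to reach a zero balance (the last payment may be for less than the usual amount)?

69 months

Monthly rate r = 9.6%/12 = 0.8% = 0.008.
Recurrence: B ← B·(1+r) − €60.00.
Month 1: interest €25.20; balance after payment €3,115.20.
Month 2: interest €24.92; balance after payment €3,080.12.
Closed form: n = −ln(1 − rB₀/P)/ln(1+r) = −ln(0.58)/ln(1.008) ≈ 68.363, so the balance reaches zero during payment 69.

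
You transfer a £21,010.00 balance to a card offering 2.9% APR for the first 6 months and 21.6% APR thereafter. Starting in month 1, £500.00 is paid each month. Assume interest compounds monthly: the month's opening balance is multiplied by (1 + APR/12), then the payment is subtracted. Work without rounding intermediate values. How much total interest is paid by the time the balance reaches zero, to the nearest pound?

£12,123

Promo months 1–6 at r₀ = 2.9%/12 = 0.00241667; months 7+ at r₁ = 21.6%/12 = 0.018.
After month 6: iterate B ← B·(1+r₀) − £500.00 for 6 months → £18,298.31.
Then at r₁ with £500.00/mo: n₂ = −ln(1 − r₁·B/P)/ln(1+r₁) ≈ 60.26 → 61 more payments.
Total paid = 66·£500.00 + £132.96 = £33,132.96; interest = £33,132.96 − £21,010.00 = £12,122.96.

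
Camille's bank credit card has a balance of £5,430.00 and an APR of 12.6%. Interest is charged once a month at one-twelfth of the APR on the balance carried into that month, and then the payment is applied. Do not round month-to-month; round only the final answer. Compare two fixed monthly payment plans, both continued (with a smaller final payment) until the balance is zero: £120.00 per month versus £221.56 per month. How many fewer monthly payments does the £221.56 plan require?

33 fewer payments

Monthly rate r = 12.6%/12 = 1.05% = 0.0105.
At £120.00/mo: n = ⌈−ln(1 − rB₀/P)/ln(1+r)⌉ = 62 payments (last £85.54); total interest = total paid − £5,430.00 = £1,975.54.
At £221.56/mo: 29 payments (last £107.24); total interest £880.92.
Payments saved = 62 − 29 = 33.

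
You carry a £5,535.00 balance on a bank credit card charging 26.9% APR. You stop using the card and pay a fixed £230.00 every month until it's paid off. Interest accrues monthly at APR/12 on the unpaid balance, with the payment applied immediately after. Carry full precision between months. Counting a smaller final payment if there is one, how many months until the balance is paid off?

35 months

Monthly rate r = 26.9%/12 = 2.24167% = 0.0224167.
Recurrence: B ← B·(1+r) − £230.00.
Month 1: interest £124.08; balance after payment £5,429.08.
Month 2: interest £121.70; balance after payment £5,320.78.
Closed form: n = −ln(1 − rB₀/P)/ln(1+r) = −ln(0.46054)/ln(1.02242) ≈ 34.975, so the balance reaches zero during payment 35.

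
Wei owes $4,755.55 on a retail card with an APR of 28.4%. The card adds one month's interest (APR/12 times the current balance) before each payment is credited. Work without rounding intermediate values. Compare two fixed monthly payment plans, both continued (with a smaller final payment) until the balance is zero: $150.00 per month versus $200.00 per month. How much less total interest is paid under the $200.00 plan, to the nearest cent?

$1,824.94

Monthly rate r = 28.4%/12 = 2.36667% = 0.0236667.
At $150.00/mo: n = ⌈−ln(1 − rB₀/P)/ln(1+r)⌉ = 60 payments (last $48.54); total interest = total paid − $4,755.55 = $4,142.99.
At $200.00/mo: 36 payments (last $73.60); total interest $2,318.05.
Interest saved = $4,142.99 − $2,318.05 = $1,824.94.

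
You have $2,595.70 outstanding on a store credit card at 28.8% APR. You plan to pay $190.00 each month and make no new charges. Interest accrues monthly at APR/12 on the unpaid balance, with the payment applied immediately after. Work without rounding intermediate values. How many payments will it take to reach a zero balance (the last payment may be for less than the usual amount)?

17 payments

Monthly rate r = 28.8%/12 = 2.4% = 0.024.
Recurrence: B ← B·(1+r) − $190.00.
Month 1: interest $62.30; balance after payment $2,468.00.
Month 2: interest $59.23; balance after payment $2,337.23.
Closed form: n = −ln(1 − rB₀/P)/ln(1+r) = −ln(0.67212)/ln(1.024) ≈ 16.753, so the balance reaches zero during payment 17.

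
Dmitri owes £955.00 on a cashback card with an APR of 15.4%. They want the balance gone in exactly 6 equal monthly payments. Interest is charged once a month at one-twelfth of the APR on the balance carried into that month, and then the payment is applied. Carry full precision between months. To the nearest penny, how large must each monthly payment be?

£166.39

Monthly rate r = 15.4%/12 = 1.28333% = 0.0128333.
Level-payment amortization: P = B₀·r / (1 − (1+r)^(−n)) = 955.00·0.0128333 / (1 − 1.01283^(−6)).
Denominator 1 − (1+r)^(−6) = 0.0736564451.
P = 12.2558 / 0.0736564451 ≈ 166.39.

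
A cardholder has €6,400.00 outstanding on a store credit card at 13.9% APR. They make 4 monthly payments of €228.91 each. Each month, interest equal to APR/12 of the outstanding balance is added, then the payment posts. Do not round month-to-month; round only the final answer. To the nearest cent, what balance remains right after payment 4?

Monthly rate r = 13.9%/12 = 1.15833% = 0.0115833.
Each month: B ← B·(1+r) − €228.91.
Month 1: interest €74.13; balance after payment €6,245.22.
Month 2: interest €72.34; balance after payment €6,088.65.
Month 3: interest €70.53; balance after payment €5,930.27.
Month 4: interest €68.69; balance after payment €5,770.05.

€5,770.05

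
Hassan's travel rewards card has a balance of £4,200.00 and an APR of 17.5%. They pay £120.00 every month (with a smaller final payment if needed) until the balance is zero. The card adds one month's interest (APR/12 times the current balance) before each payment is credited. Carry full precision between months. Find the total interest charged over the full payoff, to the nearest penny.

£1,719.79

Monthly rate r = 17.5%/12 = 1.45833% = 0.0145833.
Payoff takes n = ⌈−ln(1 − rB₀/P)/ln(1+r)⌉ = ⌈49.330⌉ = 50 payments; the last is £39.79.
Total paid = 49·£120.00 + £39.79 = £5,919.79.
Total interest = total paid − principal = £5,919.79 − £4,200.00 = £1,719.79.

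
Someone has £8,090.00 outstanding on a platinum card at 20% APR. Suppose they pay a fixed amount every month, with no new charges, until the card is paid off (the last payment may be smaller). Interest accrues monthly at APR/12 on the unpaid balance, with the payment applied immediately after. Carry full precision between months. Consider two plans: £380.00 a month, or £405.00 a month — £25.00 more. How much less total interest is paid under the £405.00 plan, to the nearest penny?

Monthly rate r = 20%/12 = 1.66667% = 0.0166667.
At £380.00/mo: n = ⌈−ln(1 − rB₀/P)/ln(1+r)⌉ = 27 payments (last £195.53); total interest = total paid − £8,090.00 = £1,985.53.
At £405.00/mo: 25 payments (last £200.40); total interest £1,830.40.
Interest saved = £1,985.53 − £1,830.40 = £155.13.

£155.13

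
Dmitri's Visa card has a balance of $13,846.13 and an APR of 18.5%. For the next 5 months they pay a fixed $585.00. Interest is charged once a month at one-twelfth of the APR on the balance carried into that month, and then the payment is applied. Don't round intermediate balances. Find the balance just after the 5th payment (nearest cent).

Monthly rate r = 18.5%/12 = 1.54167% = 0.0154167.
Each month: B ← B·(1+r) − $585.00.
Month 1: interest $213.46; balance after payment $13,474.59.
Month 2: interest $207.73; balance after payment $13,097.32.
Month 3: interest $201.92; balance after payment $12,714.24.
Month 4: interest $196.01; balance after payment $12,325.25.
Month 5: interest $190.01; balance after payment $11,930.27.

$11,930.27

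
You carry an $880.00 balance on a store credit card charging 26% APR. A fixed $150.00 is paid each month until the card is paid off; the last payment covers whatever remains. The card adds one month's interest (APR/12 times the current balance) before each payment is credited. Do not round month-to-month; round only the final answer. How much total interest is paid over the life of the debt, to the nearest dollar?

Monthly rate r = 26%/12 = 2.16667% = 0.0216667.
Payoff takes n = ⌈−ln(1 − rB₀/P)/ln(1+r)⌉ = ⌈6.342⌉ = 7 payments; the last is $51.69.
Total paid = 6·$150.00 + $51.69 = $951.69.
Total interest = total paid − principal = $951.69 − $880.00 = $71.69.

$72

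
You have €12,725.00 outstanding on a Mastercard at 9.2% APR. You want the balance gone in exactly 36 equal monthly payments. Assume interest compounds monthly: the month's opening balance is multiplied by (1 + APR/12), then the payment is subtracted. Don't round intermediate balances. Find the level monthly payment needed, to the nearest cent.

€405.84

Monthly rate r = 9.2%/12 = 0.766667% = 0.00766667.
Level-payment amortization: P = B₀·r / (1 − (1+r)^(−n)) = 12725.00·0.00766667 / (1 − 1.00767^(−36)).
Denominator 1 − (1+r)^(−36) = 0.240387904.
P = 97.5583 / 0.240387904 ≈ 405.84.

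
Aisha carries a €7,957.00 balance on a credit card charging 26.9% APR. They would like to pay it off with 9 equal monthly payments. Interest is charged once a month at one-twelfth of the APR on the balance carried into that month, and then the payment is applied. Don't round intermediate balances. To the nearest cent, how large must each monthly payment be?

€986.13

Monthly rate r = 26.9%/12 = 2.24167% = 0.0224167.
Level-payment amortization: P = B₀·r / (1 − (1+r)^(−n)) = 7957.00·0.0224167 / (1 − 1.02242^(−9)).
Denominator 1 − (1+r)^(−9) = 0.180877763.
P = 178.369 / 0.180877763 ≈ 986.13.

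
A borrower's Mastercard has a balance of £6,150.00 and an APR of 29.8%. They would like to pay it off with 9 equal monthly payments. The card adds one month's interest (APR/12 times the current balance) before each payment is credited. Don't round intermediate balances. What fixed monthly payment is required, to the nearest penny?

Monthly rate r = 29.8%/12 = 2.48333% = 0.0248333.
Level-payment amortization: P = B₀·r / (1 − (1+r)^(−n)) = 6150.00·0.0248333 / (1 − 1.02483^(−9)).
Denominator 1 − (1+r)^(−9) = 0.198098887.
P = 152.725 / 0.198098887 ≈ 770.95.

£770.95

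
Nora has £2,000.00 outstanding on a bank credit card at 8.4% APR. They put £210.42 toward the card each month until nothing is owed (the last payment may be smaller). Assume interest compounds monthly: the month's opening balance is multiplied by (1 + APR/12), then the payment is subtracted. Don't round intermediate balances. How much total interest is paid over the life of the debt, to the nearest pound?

£77

Monthly rate r = 8.4%/12 = 0.7% = 0.007.
Payoff takes n = ⌈−ln(1 − rB₀/P)/ln(1+r)⌉ = ⌈9.870⌉ = 10 payments; the last is £183.18.
Total paid = 9·£210.42 + £183.18 = £2,076.96.
Total interest = total paid − principal = £2,076.96 − £2,000.00 = £76.96.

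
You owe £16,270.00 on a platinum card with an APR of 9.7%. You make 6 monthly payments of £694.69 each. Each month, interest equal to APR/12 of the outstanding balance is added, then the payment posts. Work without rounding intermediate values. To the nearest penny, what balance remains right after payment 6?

Monthly rate r = 9.7%/12 = 0.808333% = 0.00808333.
Each month: B ← B·(1+r) − £694.69.
Month 1: interest £131.52; balance after payment £15,706.83.
Month 2: interest £126.96; balance after payment £15,139.10.
Month 3: interest £122.37; balance after payment £14,566.78.
Month 4: interest £117.75; balance after payment £13,989.84.
Month 5: interest £113.08; balance after payment £13,408.24.
Month 6: interest £108.38; balance after payment £12,821.93.

£12,821.93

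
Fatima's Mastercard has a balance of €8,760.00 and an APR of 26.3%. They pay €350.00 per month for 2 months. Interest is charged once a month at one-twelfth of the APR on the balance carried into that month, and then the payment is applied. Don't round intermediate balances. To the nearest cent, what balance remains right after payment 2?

€8,440.52

Monthly rate r = 26.3%/12 = 2.19167% = 0.0219167.
Each month: B ← B·(1+r) − €350.00.
Month 1: interest €191.99; balance after payment €8,601.99.
Month 2: interest €188.53; balance after payment €8,440.52.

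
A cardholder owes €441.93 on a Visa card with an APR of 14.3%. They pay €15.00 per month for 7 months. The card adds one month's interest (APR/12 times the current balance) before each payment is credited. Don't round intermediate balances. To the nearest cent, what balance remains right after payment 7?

Monthly rate r = 14.3%/12 = 1.19167% = 0.0119167.
Each month: B ← B·(1+r) − €15.00.
Month 1: interest €5.27; balance after payment €432.20.
Month 2: interest €5.15; balance after payment €422.35.
Month 3: interest €5.03; balance after payment €412.38.
Month 4: interest €4.91; balance after payment €402.29.
Month 5: interest €4.79; balance after payment €392.09.
Month 6: interest €4.67; balance after payment €381.76.
Month 7: interest €4.55; balance after payment €371.31.

€371.31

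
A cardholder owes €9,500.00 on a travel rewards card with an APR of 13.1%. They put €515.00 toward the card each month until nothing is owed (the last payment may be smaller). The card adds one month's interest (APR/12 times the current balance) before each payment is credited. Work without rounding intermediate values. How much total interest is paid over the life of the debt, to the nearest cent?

€1,166.47

Monthly rate r = 13.1%/12 = 1.09167% = 0.0109167.
Payoff takes n = ⌈−ln(1 − rB₀/P)/ln(1+r)⌉ = ⌈20.710⌉ = 21 payments; the last is €366.47.
Total paid = 20·€515.00 + €366.47 = €10,666.47.
Total interest = total paid − principal = €10,666.47 − €9,500.00 = €1,166.47.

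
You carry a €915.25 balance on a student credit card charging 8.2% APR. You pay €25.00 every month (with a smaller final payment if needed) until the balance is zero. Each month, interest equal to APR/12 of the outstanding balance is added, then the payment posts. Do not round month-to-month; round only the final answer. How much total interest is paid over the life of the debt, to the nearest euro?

€142

Monthly rate r = 8.2%/12 = 0.683333% = 0.00683333.
Payoff takes n = ⌈−ln(1 − rB₀/P)/ln(1+r)⌉ = ⌈42.276⌉ = 43 payments; the last is €6.93.
Total paid = 42·€25.00 + €6.93 = €1,056.93.
Total interest = total paid − principal = €1,056.93 − €915.25 = €141.68.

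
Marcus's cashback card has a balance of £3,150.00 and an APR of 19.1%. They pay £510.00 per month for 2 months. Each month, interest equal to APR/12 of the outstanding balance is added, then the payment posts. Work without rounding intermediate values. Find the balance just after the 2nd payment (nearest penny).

Monthly rate r = 19.1%/12 = 1.59167% = 0.0159167.
Each month: B ← B·(1+r) − £510.00.
Month 1: interest £50.14; balance after payment £2,690.14.
Month 2: interest £42.82; balance after payment £2,222.96.

£2,222.96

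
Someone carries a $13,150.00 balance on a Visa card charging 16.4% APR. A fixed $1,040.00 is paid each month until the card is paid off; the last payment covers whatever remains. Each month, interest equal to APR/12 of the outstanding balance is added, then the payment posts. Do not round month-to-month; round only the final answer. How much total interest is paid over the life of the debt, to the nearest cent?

$1,385.38

Monthly rate r = 16.4%/12 = 1.36667% = 0.0136667.
Payoff takes n = ⌈−ln(1 − rB₀/P)/ln(1+r)⌉ = ⌈13.976⌉ = 14 payments; the last is $1,015.38.
Total paid = 13·$1,040.00 + $1,015.38 = $14,535.38.
Total interest = total paid − principal = $14,535.38 − $13,150.00 = $1,385.38.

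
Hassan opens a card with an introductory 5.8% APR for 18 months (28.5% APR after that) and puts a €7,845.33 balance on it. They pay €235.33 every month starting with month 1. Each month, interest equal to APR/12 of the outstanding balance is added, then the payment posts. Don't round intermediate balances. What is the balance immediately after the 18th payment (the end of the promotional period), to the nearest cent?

Promo months 1–18 at r₀ = 5.8%/12 = 0.00483333; months 19+ at r₁ = 28.5%/12 = 0.02375.
After month 18: iterate B ← B·(1+r₀) − €235.33 for 18 months → €4,142.12.

€4,142.12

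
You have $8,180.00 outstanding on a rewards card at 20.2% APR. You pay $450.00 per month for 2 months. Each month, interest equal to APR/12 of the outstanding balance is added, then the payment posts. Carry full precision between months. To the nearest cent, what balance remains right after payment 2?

Monthly rate r = 20.2%/12 = 1.68333% = 0.0168333.
Each month: B ← B·(1+r) − $450.00.
Month 1: interest $137.70; balance after payment $7,867.70.
Month 2: interest $132.44; balance after payment $7,550.14.

$7,550.14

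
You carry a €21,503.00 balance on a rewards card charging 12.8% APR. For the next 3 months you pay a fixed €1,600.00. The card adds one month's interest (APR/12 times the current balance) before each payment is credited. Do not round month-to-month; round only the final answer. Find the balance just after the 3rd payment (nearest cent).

Monthly rate r = 12.8%/12 = 1.06667% = 0.0106667.
Each month: B ← B·(1+r) − €1,600.00.
Month 1: interest €229.37; balance after payment €20,132.37.
Month 2: interest €214.75; balance after payment €18,747.11.
Month 3: interest €199.97; balance after payment €17,347.08.

€17,347.08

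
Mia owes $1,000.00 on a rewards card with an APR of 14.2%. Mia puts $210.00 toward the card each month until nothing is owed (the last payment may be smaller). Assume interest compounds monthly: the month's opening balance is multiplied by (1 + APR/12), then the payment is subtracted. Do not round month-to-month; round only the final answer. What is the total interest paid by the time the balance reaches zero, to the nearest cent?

$35.44

Monthly rate r = 14.2%/12 = 1.18333% = 0.0118333.
Payoff takes n = ⌈−ln(1 − rB₀/P)/ln(1+r)⌉ = ⌈4.930⌉ = 5 payments; the last is $195.44.
Total paid = 4·$210.00 + $195.44 = $1,035.44.
Total interest = total paid − principal = $1,035.44 − $1,000.00 = $35.44.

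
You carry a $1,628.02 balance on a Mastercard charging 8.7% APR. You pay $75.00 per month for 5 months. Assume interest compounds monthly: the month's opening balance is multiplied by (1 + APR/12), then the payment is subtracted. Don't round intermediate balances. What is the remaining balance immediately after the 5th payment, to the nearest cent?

$1,307.42

Monthly rate r = 8.7%/12 = 0.725% = 0.00725.
Each month: B ← B·(1+r) − $75.00.
Month 1: interest $11.80; balance after payment $1,564.82.
Month 2: interest $11.34; balance after payment $1,501.17.
Month 3: interest $10.88; balance after payment $1,437.05.
Month 4: interest $10.42; balance after payment $1,372.47.
Month 5: interest $9.95; balance after payment $1,307.42.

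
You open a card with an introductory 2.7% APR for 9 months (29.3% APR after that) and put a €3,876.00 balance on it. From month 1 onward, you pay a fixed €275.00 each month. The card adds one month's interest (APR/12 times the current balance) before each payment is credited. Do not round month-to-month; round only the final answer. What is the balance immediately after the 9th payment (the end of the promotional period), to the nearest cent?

€1,457.81

Promo months 1–9 at r₀ = 2.7%/12 = 0.00225; months 10+ at r₁ = 29.3%/12 = 0.0244167.
After month 9: iterate B ← B·(1+r₀) − €275.00 for 9 months → €1,457.81.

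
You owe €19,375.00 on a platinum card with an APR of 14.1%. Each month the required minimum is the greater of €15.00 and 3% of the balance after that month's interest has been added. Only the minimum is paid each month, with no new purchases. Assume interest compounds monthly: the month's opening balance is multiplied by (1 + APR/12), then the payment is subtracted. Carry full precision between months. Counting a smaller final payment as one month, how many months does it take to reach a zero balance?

238 months

Monthly rate r = 14.1%/12 = 1.175% = 0.01175.
While 3% of the post-interest balance exceeds €15.00, each month B ← (B·(1+r))·(1 − 0.03), i.e. B shrinks by the factor (1+r)·0.97 = 0.9814.
This holds for months 1–196. Entering month 197 the balance is €488.49; 3% of the post-interest balance is now below €15.00, so the flat €15.00 minimum applies from here.
From month 197 a fixed €15.00 at rate r clears €488.49 in 42 more payments. Total: 196 + 42 = 238 months.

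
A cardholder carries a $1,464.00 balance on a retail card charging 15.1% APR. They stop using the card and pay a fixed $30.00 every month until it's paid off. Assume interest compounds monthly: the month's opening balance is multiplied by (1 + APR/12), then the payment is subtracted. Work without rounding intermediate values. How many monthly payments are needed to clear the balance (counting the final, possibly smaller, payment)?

77 payments

Monthly rate r = 15.1%/12 = 1.25833% = 0.0125833.
Recurrence: B ← B·(1+r) − $30.00.
Month 1: interest $18.42; balance after payment $1,452.42.
Month 2: interest $18.28; balance after payment $1,440.70.
Closed form: n = −ln(1 − rB₀/P)/ln(1+r) = −ln(0.38593)/ln(1.01258) ≈ 76.138, so the balance reaches zero during payment 77.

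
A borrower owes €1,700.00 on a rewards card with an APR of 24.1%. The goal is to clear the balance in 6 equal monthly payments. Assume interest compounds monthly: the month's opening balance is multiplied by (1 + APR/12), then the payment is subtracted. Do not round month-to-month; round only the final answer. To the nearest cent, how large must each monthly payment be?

€303.58

Monthly rate r = 24.1%/12 = 2.00833% = 0.0200833.
Level-payment amortization: P = B₀·r / (1 − (1+r)^(−n)) = 1700.00·0.0200833 / (1 − 1.02008^(−6)).
Denominator 1 − (1+r)^(−6) = 0.112463773.
P = 34.1417 / 0.112463773 ≈ 303.58.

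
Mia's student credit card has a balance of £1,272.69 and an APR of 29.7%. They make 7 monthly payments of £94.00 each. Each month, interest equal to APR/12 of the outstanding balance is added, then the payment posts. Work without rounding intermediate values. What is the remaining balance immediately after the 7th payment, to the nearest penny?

£801.33

Monthly rate r = 29.7%/12 = 2.475% = 0.02475.
Each month: B ← B·(1+r) − £94.00.
Month 1: interest £31.50; balance after payment £1,210.19.
Month 2: interest £29.95; balance after payment £1,146.14.
Month 3: interest £28.37; balance after payment £1,080.51.
Month 4: interest £26.74; balance after payment £1,013.25.
Month 5: interest £25.08; balance after payment £944.33.
Month 6: interest £23.37; balance after payment £873.70.
Month 7: interest £21.62; balance after payment £801.33.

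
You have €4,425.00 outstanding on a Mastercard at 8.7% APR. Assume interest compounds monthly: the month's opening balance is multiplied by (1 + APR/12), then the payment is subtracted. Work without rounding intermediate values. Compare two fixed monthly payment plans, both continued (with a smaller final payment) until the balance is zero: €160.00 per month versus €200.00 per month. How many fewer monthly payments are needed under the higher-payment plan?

6 fewer payments

Monthly rate r = 8.7%/12 = 0.725% = 0.00725.
At €160.00/mo: n = ⌈−ln(1 − rB₀/P)/ln(1+r)⌉ = 31 payments (last €156.45); total interest = total paid − €4,425.00 = €531.45.
At €200.00/mo: 25 payments (last €40.67); total interest €415.67.
Payments saved = 31 − 25 = 6.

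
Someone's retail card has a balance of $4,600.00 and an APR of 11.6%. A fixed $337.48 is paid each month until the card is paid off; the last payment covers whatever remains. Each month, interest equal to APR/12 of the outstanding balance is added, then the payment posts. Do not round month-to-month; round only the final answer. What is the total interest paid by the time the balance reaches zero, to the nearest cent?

$356.76

Monthly rate r = 11.6%/12 = 0.966667% = 0.00966667.
Payoff takes n = ⌈−ln(1 − rB₀/P)/ln(1+r)⌉ = ⌈14.687⌉ = 15 payments; the last is $232.04.
Total paid = 14·$337.48 + $232.04 = $4,956.76.
Total interest = total paid − principal = $4,956.76 − $4,600.00 = $356.76.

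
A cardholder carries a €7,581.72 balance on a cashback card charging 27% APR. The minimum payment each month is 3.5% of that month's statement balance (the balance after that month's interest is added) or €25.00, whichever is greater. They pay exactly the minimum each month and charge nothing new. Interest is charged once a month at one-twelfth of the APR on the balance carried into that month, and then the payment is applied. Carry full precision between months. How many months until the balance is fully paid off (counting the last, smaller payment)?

223 months

Monthly rate r = 27%/12 = 2.25% = 0.0225.
While 3.5% of the post-interest balance exceeds €25.00, each month B ← (B·(1+r))·(1 − 0.035), i.e. B shrinks by the factor (1+r)·0.965 = 0.98671.
This holds for months 1–179. Entering month 180 the balance is €691.66; 3.5% of the post-interest balance is now below €25.00, so the flat €25.00 minimum applies from here.
From month 180 a fixed €25.00 at rate r clears €691.66 in 44 more payments. Total: 179 + 44 = 223 months.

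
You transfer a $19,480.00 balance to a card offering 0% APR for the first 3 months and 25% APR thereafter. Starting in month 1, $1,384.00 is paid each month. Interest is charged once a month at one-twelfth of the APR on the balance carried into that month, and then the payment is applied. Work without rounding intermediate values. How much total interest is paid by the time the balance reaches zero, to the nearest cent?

$2,281.94

Promo months 1–3 at r₀ = 0%/12 = 0; months 4+ at r₁ = 25%/12 = 0.0208333.
After month 3 (no interest yet): B = $19,480.00 − 3·$1,384.00 = $15,328.00.
Then at r₁ with $1,384.00/mo: n₂ = −ln(1 − r₁·B/P)/ln(1+r₁) ≈ 12.72 → 13 more payments.
Total paid = 15·$1,384.00 + $1,001.94 = $21,761.94; interest = $21,761.94 − $19,480.00 = $2,281.94.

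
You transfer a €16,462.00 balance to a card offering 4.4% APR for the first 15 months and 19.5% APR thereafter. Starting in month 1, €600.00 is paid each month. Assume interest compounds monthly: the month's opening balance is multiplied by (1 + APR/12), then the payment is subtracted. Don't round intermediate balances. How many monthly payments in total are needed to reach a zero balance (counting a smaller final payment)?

31 months

Promo months 1–15 at r₀ = 4.4%/12 = 0.00366667; months 16+ at r₁ = 19.5%/12 = 0.01625.
After month 15: iterate B ← B·(1+r₀) − €600.00 for 15 months → €8,156.31.
Then at r₁ with €600.00/mo: n₂ = −ln(1 − r₁·B/P)/ln(1+r₁) ≈ 15.49 → 16 more payments.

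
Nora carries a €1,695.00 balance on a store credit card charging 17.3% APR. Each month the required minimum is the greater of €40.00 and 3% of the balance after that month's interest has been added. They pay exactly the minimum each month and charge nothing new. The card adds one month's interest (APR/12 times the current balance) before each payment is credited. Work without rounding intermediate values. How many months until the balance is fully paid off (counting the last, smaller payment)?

61 months

Monthly rate r = 17.3%/12 = 1.44167% = 0.0144167.
While 3% of the post-interest balance exceeds €40.00, each month B ← (B·(1+r))·(1 − 0.03), i.e. B shrinks by the factor (1+r)·0.97 = 0.98398.
This holds for months 1–16. Entering month 17 the balance is €1,309.12; 3% of the post-interest balance is now below €40.00, so the flat €40.00 minimum applies from here.
From month 17 a fixed €40.00 at rate r clears €1,309.12 in 45 more payments. Total: 16 + 45 = 61 months.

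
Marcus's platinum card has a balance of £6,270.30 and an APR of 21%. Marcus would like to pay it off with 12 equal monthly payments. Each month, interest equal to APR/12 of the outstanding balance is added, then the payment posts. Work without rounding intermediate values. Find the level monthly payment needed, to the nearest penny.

Monthly rate r = 21%/12 = 1.75% = 0.0175.
Level-payment amortization: P = B₀·r / (1 − (1+r)^(−n)) = 6270.30·0.0175 / (1 − 1.0175^(−12)).
Denominator 1 − (1+r)^(−12) = 0.18794212.
P = 109.73 / 0.18794212 ≈ 583.85.

£583.85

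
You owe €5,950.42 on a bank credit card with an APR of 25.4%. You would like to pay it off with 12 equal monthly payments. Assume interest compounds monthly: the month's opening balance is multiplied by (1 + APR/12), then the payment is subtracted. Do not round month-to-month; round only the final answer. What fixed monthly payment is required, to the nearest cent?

Monthly rate r = 25.4%/12 = 2.11667% = 0.0211667.
Level-payment amortization: P = B₀·r / (1 − (1+r)^(−n)) = 5950.42·0.0211667 / (1 − 1.02117^(−12)).
Denominator 1 − (1+r)^(−12) = 0.222249246.
P = 125.951 / 0.222249246 ≈ 566.71.

€566.71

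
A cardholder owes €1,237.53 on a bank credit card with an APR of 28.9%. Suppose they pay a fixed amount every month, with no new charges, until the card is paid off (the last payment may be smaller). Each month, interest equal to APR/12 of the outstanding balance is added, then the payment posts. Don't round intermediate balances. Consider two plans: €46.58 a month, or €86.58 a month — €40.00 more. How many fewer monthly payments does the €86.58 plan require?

25 fewer payments

Monthly rate r = 28.9%/12 = 2.40833% = 0.0240833.
At €46.58/mo: n = ⌈−ln(1 − rB₀/P)/ln(1+r)⌉ = 43 payments (last €42.52); total interest = total paid − €1,237.53 = €761.35.
At €86.58/mo: 18 payments (last €63.46); total interest €297.79.
Payments saved = 43 − 18 = 25.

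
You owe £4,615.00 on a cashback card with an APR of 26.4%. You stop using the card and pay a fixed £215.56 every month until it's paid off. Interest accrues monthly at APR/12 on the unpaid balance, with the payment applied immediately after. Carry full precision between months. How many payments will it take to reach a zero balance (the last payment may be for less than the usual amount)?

Monthly rate r = 26.4%/12 = 2.2% = 0.022.
Recurrence: B ← B·(1+r) − £215.56.
Month 1: interest £101.53; balance after payment £4,500.97.
Month 2: interest £99.02; balance after payment £4,384.43.
Closed form: n = −ln(1 − rB₀/P)/ln(1+r) = −ln(0.52899)/ln(1.022) ≈ 29.262, so the balance reaches zero during payment 30.

30 months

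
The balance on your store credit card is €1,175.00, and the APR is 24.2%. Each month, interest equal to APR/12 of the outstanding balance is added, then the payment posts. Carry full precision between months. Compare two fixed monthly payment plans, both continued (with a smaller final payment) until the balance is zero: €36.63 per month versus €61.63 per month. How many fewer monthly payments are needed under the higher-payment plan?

Monthly rate r = 24.2%/12 = 2.01667% = 0.0201667.
At €36.63/mo: n = ⌈−ln(1 − rB₀/P)/ln(1+r)⌉ = 53 payments (last €5.11); total interest = total paid − €1,175.00 = €734.87.
At €61.63/mo: 25 payments (last €19.00); total interest €323.12.
Payments saved = 53 − 25 = 28.

28 fewer payments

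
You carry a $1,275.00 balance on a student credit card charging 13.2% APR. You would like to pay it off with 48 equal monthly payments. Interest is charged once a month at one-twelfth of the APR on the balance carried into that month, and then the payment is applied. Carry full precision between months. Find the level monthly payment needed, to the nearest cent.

Monthly rate r = 13.2%/12 = 1.1% = 0.011.
Level-payment amortization: P = B₀·r / (1 − (1+r)^(−n)) = 1275.00·0.011 / (1 − 1.011^(−48)).
Denominator 1 − (1+r)^(−48) = 0.408513916.
P = 14.025 / 0.408513916 ≈ 34.33.

$34.33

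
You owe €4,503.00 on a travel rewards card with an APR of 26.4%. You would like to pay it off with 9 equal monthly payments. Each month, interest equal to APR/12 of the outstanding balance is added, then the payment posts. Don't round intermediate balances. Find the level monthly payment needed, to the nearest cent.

Monthly rate r = 26.4%/12 = 2.2% = 0.022.
Level-payment amortization: P = B₀·r / (1 − (1+r)^(−n)) = 4503.00·0.022 / (1 − 1.022^(−9)).
Denominator 1 − (1+r)^(−9) = 0.177867271.
P = 99.066 / 0.177867271 ≈ 556.97.

€556.97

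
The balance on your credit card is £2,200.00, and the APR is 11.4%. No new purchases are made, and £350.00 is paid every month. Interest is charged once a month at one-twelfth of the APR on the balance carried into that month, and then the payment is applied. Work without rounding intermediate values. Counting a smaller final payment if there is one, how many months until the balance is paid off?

7 months

Monthly rate r = 11.4%/12 = 0.95% = 0.0095.
Recurrence: B ← B·(1+r) − £350.00.
Month 1: interest £20.90; balance after payment £1,870.90.
Month 2: interest £17.77; balance after payment £1,538.67.
Closed form: n = −ln(1 − rB₀/P)/ln(1+r) = −ln(0.94029)/ln(1.0095) ≈ 6.512, so the balance reaches zero during payment 7.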